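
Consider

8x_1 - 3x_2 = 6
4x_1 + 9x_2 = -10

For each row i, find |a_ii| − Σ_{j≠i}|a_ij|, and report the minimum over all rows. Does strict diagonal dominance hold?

row 1: |8| − (3) = 5
row 2: |9| − (4) = 5
minimum over rows = 5 → strictly diagonally dominant (convergence guaranteed)

5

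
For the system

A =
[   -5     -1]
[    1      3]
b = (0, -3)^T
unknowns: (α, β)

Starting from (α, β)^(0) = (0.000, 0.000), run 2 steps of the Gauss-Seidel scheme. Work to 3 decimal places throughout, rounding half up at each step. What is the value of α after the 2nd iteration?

Iteration 1:
  α = (0 - (-1)·0.000) / (-5) = 0.000
  β = (-3 - (1)·0.000) / (3) = -1.000
Iteration 2:
  α = (0 - (-1)·-1.000) / (-5) = 0.200
  β = (-3 - (1)·0.200) / (3) = -1.067

0.200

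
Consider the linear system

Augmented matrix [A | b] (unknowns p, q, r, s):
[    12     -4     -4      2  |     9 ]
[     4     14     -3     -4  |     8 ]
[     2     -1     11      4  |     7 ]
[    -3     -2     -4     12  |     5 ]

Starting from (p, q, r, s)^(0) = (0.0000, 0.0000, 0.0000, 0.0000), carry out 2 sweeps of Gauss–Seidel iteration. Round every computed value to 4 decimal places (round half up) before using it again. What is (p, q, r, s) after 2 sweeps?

(0.9063, 0.6669, 0.2263, 0.8298)

Iteration 1:
  p = (9 - (-4)·0.0000 - (-4)·0.0000 - (2)·0.0000) / (12) = 0.7500
  q = (8 - (4)·0.7500 - (-3)·0.0000 - (-4)·0.0000) / (14) = 0.3571
  r = (7 - (2)·0.7500 - (-1)·0.3571 - (4)·0.0000) / (11) = 0.5325
  s = (5 - (-3)·0.7500 - (-2)·0.3571 - (-4)·0.5325) / (12) = 0.8412
Iteration 2:
  p = (9 - (-4)·0.3571 - (-4)·0.5325 - (2)·0.8412) / (12) = 0.9063
  q = (8 - (4)·0.9063 - (-3)·0.5325 - (-4)·0.8412) / (14) = 0.6669
  r = (7 - (2)·0.9063 - (-1)·0.6669 - (4)·0.8412) / (11) = 0.2263
  s = (5 - (-3)·0.9063 - (-2)·0.6669 - (-4)·0.2263) / (12) = 0.8298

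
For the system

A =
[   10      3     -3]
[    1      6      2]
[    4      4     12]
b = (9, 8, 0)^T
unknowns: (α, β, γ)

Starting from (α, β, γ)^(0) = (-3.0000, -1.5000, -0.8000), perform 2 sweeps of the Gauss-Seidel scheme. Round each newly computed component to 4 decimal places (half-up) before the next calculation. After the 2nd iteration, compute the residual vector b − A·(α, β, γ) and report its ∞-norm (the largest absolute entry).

Iteration 1:
  α = (9 - (3)·-1.5000 - (-3)·-0.8000) / (10) = 1.1100
  β = (8 - (1)·1.1100 - (2)·-0.8000) / (6) = 1.4150
  γ = (0 - (4)·1.1100 - (4)·1.4150) / (12) = -0.8417
Iteration 2:
  α = (9 - (3)·1.4150 - (-3)·-0.8417) / (10) = 0.2230
  β = (8 - (1)·0.2230 - (2)·-0.8417) / (6) = 1.5767
  γ = (0 - (4)·0.2230 - (4)·1.5767) / (12) = -0.5999
Residual b − A·x = (0.2402, -0.4834, 0.0000); ∞-norm = 0.4834

0.4834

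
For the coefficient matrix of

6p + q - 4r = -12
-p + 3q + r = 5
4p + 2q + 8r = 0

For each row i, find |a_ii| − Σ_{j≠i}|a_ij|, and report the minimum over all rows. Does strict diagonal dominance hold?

row 1: |6| − (1+4) = 1
row 2: |3| − (1+1) = 1
row 3: |8| − (4+2) = 2
minimum over rows = 1 → strictly diagonally dominant (convergence guaranteed)

1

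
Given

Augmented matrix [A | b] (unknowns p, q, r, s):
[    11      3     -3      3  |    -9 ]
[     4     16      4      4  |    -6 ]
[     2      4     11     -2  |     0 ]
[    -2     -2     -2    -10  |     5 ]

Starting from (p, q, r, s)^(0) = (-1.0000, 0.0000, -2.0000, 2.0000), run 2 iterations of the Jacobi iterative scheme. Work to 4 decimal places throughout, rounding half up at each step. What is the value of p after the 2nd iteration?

-0.6626

Iteration 1:
  p = (-9 - (3)·0.0000 - (-3)·-2.0000 - (3)·2.0000) / (11) = -1.9091
  q = (-6 - (4)·-1.0000 - (4)·-2.0000 - (4)·2.0000) / (16) = -0.1250
  r = (0 - (2)·-1.0000 - (4)·0.0000 - (-2)·2.0000) / (11) = 0.5455
  s = (5 - (-2)·-1.0000 - (-2)·0.0000 - (-2)·-2.0000) / (-10) = 0.1000
Iteration 2:
  p = (-9 - (3)·-0.1250 - (-3)·0.5455 - (3)·0.1000) / (11) = -0.6626
  q = (-6 - (4)·-1.9091 - (4)·0.5455 - (4)·0.1000) / (16) = -0.0591
  r = (0 - (2)·-1.9091 - (4)·-0.1250 - (-2)·0.1000) / (11) = 0.4107
  s = (5 - (-2)·-1.9091 - (-2)·-0.1250 - (-2)·0.5455) / (-10) = -0.2023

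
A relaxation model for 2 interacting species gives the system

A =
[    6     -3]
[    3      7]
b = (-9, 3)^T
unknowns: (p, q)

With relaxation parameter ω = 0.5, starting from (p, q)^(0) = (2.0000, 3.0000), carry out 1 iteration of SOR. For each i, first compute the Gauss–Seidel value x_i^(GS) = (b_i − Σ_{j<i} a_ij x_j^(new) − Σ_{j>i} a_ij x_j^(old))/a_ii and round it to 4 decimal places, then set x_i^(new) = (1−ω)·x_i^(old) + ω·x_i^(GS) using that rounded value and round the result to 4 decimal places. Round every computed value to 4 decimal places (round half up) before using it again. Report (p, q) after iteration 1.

Iteration 1:
  p: GS value = (-9 - (-3)·3.0000) / (6) = 0.0000;  p ← (1−ω)·2.0000 + ω·0.0000 = 1.0000
  q: GS value = (3 - (3)·1.0000) / (7) = 0.0000;  q ← (1−ω)·3.0000 + ω·0.0000 = 1.5000

(1.0000, 1.5000)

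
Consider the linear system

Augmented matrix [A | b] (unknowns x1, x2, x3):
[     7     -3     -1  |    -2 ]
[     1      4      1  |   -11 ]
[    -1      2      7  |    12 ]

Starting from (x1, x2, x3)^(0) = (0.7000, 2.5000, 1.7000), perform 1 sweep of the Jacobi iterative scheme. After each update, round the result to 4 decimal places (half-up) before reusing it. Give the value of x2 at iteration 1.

-3.3500

Iteration 1:
  x1 = (-2 - (-3)·2.5000 - (-1)·1.7000) / (7) = 1.0286
  x2 = (-11 - (1)·0.7000 - (1)·1.7000) / (4) = -3.3500
  x3 = (12 - (-1)·0.7000 - (2)·2.5000) / (7) = 1.1000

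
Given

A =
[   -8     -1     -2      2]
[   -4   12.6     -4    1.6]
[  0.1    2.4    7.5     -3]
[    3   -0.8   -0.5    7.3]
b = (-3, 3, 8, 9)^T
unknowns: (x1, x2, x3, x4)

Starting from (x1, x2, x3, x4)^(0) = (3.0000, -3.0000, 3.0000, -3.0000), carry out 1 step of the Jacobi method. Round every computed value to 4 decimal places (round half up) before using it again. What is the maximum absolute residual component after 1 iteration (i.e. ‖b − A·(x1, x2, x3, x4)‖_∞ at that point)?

28.4558

Iteration 1:
  x1 = (-3 - (-1)·-3.0000 - (-2)·3.0000 - (2)·-3.0000) / (-8) = -0.7500
  x2 = (3 - (-4)·3.0000 - (-4)·3.0000 - (1.6)·-3.0000) / (12.6) = 2.5238
  x3 = (8 - (0.1)·3.0000 - (2.4)·-3.0000 - (-3)·-3.0000) / (7.5) = 0.7867
  x4 = (9 - (3)·3.0000 - (-0.8)·-3.0000 - (-0.5)·3.0000) / (7.3) = -0.1233
Residual b − A·x = (-4.6562, -28.4558, -4.2523, 14.5625); ∞-norm = 28.4558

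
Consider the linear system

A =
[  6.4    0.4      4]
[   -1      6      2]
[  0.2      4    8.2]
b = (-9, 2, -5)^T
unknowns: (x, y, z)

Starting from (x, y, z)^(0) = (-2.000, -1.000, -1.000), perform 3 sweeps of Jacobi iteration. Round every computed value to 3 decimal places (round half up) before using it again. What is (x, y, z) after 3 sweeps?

(-0.949, 0.355, -0.692)

Iteration 1:
  x = (-9 - (0.4)·-1.000 - (4)·-1.000) / (6.4) = -0.719
  y = (2 - (-1)·-2.000 - (2)·-1.000) / (6) = 0.333
  z = (-5 - (0.2)·-2.000 - (4)·-1.000) / (8.2) = -0.073
Iteration 2:
  x = (-9 - (0.4)·0.333 - (4)·-0.073) / (6.4) = -1.381
  y = (2 - (-1)·-0.719 - (2)·-0.073) / (6) = 0.238
  z = (-5 - (0.2)·-0.719 - (4)·0.333) / (8.2) = -0.755
Iteration 3:
  x = (-9 - (0.4)·0.238 - (4)·-0.755) / (6.4) = -0.949
  y = (2 - (-1)·-1.381 - (2)·-0.755) / (6) = 0.355
  z = (-5 - (0.2)·-1.381 - (4)·0.238) / (8.2) = -0.692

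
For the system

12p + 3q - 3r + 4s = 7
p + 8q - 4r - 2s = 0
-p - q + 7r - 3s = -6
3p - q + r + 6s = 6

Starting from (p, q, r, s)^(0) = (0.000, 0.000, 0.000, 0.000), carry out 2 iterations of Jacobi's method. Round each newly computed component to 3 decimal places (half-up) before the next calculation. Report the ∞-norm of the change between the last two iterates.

0.547

Iteration 1:
  p = (7 - (3)·0.000 - (-3)·0.000 - (4)·0.000) / (12) = 0.583
  q = (0 - (1)·0.000 - (-4)·0.000 - (-2)·0.000) / (8) = 0.000
  r = (-6 - (-1)·0.000 - (-1)·0.000 - (-3)·0.000) / (7) = -0.857
  s = (6 - (3)·0.000 - (-1)·0.000 - (1)·0.000) / (6) = 1.000
Iteration 2:
  p = (7 - (3)·0.000 - (-3)·-0.857 - (4)·1.000) / (12) = 0.036
  q = (0 - (1)·0.583 - (-4)·-0.857 - (-2)·1.000) / (8) = -0.251
  r = (-6 - (-1)·0.583 - (-1)·0.000 - (-3)·1.000) / (7) = -0.345
  s = (6 - (3)·0.583 - (-1)·0.000 - (1)·-0.857) / (6) = 0.851
Change: (-0.547, -0.251, 0.512, -0.149) → max |·| = 0.547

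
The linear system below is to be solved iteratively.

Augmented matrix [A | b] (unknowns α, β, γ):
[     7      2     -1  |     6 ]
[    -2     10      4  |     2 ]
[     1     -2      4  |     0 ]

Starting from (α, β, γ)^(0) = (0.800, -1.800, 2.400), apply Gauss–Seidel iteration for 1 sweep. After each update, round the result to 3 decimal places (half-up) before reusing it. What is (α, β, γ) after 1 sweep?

(1.714, -0.417, -0.637)

Iteration 1:
  α = (6 - (2)·-1.800 - (-1)·2.400) / (7) = 1.714
  β = (2 - (-2)·1.714 - (4)·2.400) / (10) = -0.417
  γ = (0 - (1)·1.714 - (-2)·-0.417) / (4) = -0.637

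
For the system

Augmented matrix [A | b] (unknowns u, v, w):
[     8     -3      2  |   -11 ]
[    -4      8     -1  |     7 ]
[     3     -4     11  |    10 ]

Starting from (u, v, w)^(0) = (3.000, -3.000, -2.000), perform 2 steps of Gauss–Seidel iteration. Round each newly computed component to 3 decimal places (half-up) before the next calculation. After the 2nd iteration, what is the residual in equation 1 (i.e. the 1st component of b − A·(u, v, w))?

1.201

Iteration 1:
  u = (-11 - (-3)·-3.000 - (2)·-2.000) / (8) = -2.000
  v = (7 - (-4)·-2.000 - (-1)·-2.000) / (8) = -0.375
  w = (10 - (3)·-2.000 - (-4)·-0.375) / (11) = 1.318
Iteration 2:
  u = (-11 - (-3)·-0.375 - (2)·1.318) / (8) = -1.845
  v = (7 - (-4)·-1.845 - (-1)·1.318) / (8) = 0.117
  w = (10 - (3)·-1.845 - (-4)·0.117) / (11) = 1.455
Residual b − A·x = (1.201, 0.139, -0.002)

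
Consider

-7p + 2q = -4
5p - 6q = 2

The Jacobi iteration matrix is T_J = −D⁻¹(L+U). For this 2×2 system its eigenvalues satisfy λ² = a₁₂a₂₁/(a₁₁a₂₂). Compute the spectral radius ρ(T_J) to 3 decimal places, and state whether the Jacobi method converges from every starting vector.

a₁₂a₂₁/(a₁₁a₂₂) = (2)·(5) / ((-7)·(-6)) = 0.238095
ρ = √|0.238095| = √0.238095 = 0.488
ρ < 1, so Jacobi converges

0.488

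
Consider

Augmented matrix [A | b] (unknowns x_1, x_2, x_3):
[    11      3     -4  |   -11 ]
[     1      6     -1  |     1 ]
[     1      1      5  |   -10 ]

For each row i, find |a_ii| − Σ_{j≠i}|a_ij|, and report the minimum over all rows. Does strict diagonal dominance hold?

row 1: |11| − (3+4) = 4
row 2: |6| − (1+1) = 4
row 3: |5| − (1+1) = 3
minimum over rows = 3 → strictly diagonally dominant (convergence guaranteed)

3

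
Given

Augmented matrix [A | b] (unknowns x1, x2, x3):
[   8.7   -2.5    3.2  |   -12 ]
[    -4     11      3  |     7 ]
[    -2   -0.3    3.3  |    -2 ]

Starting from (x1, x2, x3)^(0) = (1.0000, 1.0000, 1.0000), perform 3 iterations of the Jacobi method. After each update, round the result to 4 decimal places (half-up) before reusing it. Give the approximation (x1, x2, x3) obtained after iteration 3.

(-0.8321, 0.5872, -1.3283)

Iteration 1:
  x1 = (-12 - (-2.5)·1.0000 - (3.2)·1.0000) / (8.7) = -1.4598
  x2 = (7 - (-4)·1.0000 - (3)·1.0000) / (11) = 0.7273
  x3 = (-2 - (-2)·1.0000 - (-0.3)·1.0000) / (3.3) = 0.0909
Iteration 2:
  x1 = (-12 - (-2.5)·0.7273 - (3.2)·0.0909) / (8.7) = -1.2038
  x2 = (7 - (-4)·-1.4598 - (3)·0.0909) / (11) = 0.0807
  x3 = (-2 - (-2)·-1.4598 - (-0.3)·0.7273) / (3.3) = -1.4247
Iteration 3:
  x1 = (-12 - (-2.5)·0.0807 - (3.2)·-1.4247) / (8.7) = -0.8321
  x2 = (7 - (-4)·-1.2038 - (3)·-1.4247) / (11) = 0.5872
  x3 = (-2 - (-2)·-1.2038 - (-0.3)·0.0807) / (3.3) = -1.3283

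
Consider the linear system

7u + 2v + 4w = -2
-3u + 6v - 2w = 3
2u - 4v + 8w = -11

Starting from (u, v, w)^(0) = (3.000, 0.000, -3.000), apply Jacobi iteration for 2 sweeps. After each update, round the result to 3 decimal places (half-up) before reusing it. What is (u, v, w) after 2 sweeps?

(0.643, 0.506, -1.232)

Iteration 1:
  u = (-2 - (2)·0.000 - (4)·-3.000) / (7) = 1.429
  v = (3 - (-3)·3.000 - (-2)·-3.000) / (6) = 1.000
  w = (-11 - (2)·3.000 - (-4)·0.000) / (8) = -2.125
Iteration 2:
  u = (-2 - (2)·1.000 - (4)·-2.125) / (7) = 0.643
  v = (3 - (-3)·1.429 - (-2)·-2.125) / (6) = 0.506
  w = (-11 - (2)·1.429 - (-4)·1.000) / (8) = -1.232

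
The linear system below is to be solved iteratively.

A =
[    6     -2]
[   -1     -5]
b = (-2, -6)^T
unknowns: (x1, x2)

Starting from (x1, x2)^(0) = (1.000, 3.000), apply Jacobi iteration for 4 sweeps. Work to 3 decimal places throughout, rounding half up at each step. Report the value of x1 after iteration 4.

Iteration 1:
  x1 = (-2 - (-2)·3.000) / (6) = 0.667
  x2 = (-6 - (-1)·1.000) / (-5) = 1.000
Iteration 2:
  x1 = (-2 - (-2)·1.000) / (6) = 0.000
  x2 = (-6 - (-1)·0.667) / (-5) = 1.067
Iteration 3:
  x1 = (-2 - (-2)·1.067) / (6) = 0.022
  x2 = (-6 - (-1)·0.000) / (-5) = 1.200
Iteration 4:
  x1 = (-2 - (-2)·1.200) / (6) = 0.067
  x2 = (-6 - (-1)·0.022) / (-5) = 1.196

0.067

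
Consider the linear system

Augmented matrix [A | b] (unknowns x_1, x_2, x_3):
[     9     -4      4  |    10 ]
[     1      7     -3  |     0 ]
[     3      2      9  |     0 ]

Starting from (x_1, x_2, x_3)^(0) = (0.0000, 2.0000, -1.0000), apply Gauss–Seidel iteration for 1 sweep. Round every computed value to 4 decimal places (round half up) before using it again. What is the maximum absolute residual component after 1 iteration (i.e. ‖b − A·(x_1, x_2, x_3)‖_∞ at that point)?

12.5428

Iteration 1:
  x_1 = (10 - (-4)·2.0000 - (4)·-1.0000) / (9) = 2.4444
  x_2 = (0 - (1)·2.4444 - (-3)·-1.0000) / (7) = -0.7778
  x_3 = (0 - (3)·2.4444 - (2)·-0.7778) / (9) = -0.6420
Residual b − A·x = (-12.5428, 1.0742, 0.0004); ∞-norm = 12.5428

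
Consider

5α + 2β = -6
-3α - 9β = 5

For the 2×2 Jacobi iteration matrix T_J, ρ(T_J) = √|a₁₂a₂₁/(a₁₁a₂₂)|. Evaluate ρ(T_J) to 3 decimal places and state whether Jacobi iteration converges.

0.365

a₁₂a₂₁/(a₁₁a₂₂) = (2)·(-3) / ((5)·(-9)) = 0.133333
ρ = √|0.133333| = √0.133333 = 0.365
ρ < 1, so Jacobi converges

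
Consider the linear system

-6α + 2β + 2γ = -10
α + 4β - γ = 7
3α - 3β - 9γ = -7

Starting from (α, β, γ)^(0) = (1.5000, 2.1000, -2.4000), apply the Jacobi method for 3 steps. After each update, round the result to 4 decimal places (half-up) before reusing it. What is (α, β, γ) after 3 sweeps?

(2.5148, 1.4810, 0.9827)

Iteration 1:
  α = (-10 - (2)·2.1000 - (2)·-2.4000) / (-6) = 1.5667
  β = (7 - (1)·1.5000 - (-1)·-2.4000) / (4) = 0.7750
  γ = (-7 - (3)·1.5000 - (-3)·2.1000) / (-9) = 0.5778
Iteration 2:
  α = (-10 - (2)·0.7750 - (2)·0.5778) / (-6) = 2.1176
  β = (7 - (1)·1.5667 - (-1)·0.5778) / (4) = 1.5028
  γ = (-7 - (3)·1.5667 - (-3)·0.7750) / (-9) = 1.0417
Iteration 3:
  α = (-10 - (2)·1.5028 - (2)·1.0417) / (-6) = 2.5148
  β = (7 - (1)·2.1176 - (-1)·1.0417) / (4) = 1.4810
  γ = (-7 - (3)·2.1176 - (-3)·1.5028) / (-9) = 0.9827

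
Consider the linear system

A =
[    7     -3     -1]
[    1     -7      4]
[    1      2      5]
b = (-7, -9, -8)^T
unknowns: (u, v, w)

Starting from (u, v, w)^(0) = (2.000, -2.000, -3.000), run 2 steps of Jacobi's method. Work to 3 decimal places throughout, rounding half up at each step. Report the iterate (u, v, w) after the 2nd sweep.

(-1.233, 0.273, -1.086)

Iteration 1:
  u = (-7 - (-3)·-2.000 - (-1)·-3.000) / (7) = -2.286
  v = (-9 - (1)·2.000 - (4)·-3.000) / (-7) = -0.143
  w = (-8 - (1)·2.000 - (2)·-2.000) / (5) = -1.200
Iteration 2:
  u = (-7 - (-3)·-0.143 - (-1)·-1.200) / (7) = -1.233
  v = (-9 - (1)·-2.286 - (4)·-1.200) / (-7) = 0.273
  w = (-8 - (1)·-2.286 - (2)·-0.143) / (5) = -1.086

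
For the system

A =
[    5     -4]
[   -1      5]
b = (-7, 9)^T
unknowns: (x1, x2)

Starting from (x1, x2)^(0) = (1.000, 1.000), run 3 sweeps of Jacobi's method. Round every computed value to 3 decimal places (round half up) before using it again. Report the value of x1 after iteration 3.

Iteration 1:
  x1 = (-7 - (-4)·1.000) / (5) = -0.600
  x2 = (9 - (-1)·1.000) / (5) = 2.000
Iteration 2:
  x1 = (-7 - (-4)·2.000) / (5) = 0.200
  x2 = (9 - (-1)·-0.600) / (5) = 1.680
Iteration 3:
  x1 = (-7 - (-4)·1.680) / (5) = -0.056
  x2 = (9 - (-1)·0.200) / (5) = 1.840

-0.056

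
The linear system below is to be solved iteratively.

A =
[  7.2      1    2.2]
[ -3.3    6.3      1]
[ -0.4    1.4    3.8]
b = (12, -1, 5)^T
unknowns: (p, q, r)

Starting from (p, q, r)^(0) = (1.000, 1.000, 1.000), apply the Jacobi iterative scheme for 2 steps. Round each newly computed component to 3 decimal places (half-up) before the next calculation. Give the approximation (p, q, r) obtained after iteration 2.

Iteration 1:
  p = (12 - (1)·1.000 - (2.2)·1.000) / (7.2) = 1.222
  q = (-1 - (-3.3)·1.000 - (1)·1.000) / (6.3) = 0.206
  r = (5 - (-0.4)·1.000 - (1.4)·1.000) / (3.8) = 1.053
Iteration 2:
  p = (12 - (1)·0.206 - (2.2)·1.053) / (7.2) = 1.316
  q = (-1 - (-3.3)·1.222 - (1)·1.053) / (6.3) = 0.314
  r = (5 - (-0.4)·1.222 - (1.4)·0.206) / (3.8) = 1.369

(1.316, 0.314, 1.369)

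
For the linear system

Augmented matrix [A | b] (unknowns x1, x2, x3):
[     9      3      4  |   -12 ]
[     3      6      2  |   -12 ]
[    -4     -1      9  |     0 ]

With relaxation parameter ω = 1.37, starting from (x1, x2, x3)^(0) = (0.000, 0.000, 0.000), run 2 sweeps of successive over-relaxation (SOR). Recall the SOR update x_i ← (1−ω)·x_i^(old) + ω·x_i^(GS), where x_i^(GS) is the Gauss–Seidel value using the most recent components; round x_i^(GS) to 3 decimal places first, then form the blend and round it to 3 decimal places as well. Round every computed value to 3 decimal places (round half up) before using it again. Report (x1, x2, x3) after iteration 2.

(0.344, -1.814, 0.428)

Iteration 1:
  x1: GS value = (-12 - (3)·0.000 - (4)·0.000) / (9) = -1.333;  x1 ← (1−ω)·0.000 + ω·-1.333 = -1.826
  x2: GS value = (-12 - (3)·-1.826 - (2)·0.000) / (6) = -1.087;  x2 ← (1−ω)·0.000 + ω·-1.087 = -1.489
  x3: GS value = (0 - (-4)·-1.826 - (-1)·-1.489) / (9) = -0.977;  x3 ← (1−ω)·0.000 + ω·-0.977 = -1.338
Iteration 2:
  x1: GS value = (-12 - (3)·-1.489 - (4)·-1.338) / (9) = -0.242;  x1 ← (1−ω)·-1.826 + ω·-0.242 = 0.344
  x2: GS value = (-12 - (3)·0.344 - (2)·-1.338) / (6) = -1.726;  x2 ← (1−ω)·-1.489 + ω·-1.726 = -1.814
  x3: GS value = (0 - (-4)·0.344 - (-1)·-1.814) / (9) = -0.049;  x3 ← (1−ω)·-1.338 + ω·-0.049 = 0.428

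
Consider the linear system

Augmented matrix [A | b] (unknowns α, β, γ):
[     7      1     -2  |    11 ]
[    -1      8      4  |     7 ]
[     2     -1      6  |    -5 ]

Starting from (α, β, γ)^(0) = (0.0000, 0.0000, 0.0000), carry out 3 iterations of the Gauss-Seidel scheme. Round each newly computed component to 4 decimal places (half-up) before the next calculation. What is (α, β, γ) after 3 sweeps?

(1.0780, 1.4734, -0.9471)

Iteration 1:
  α = (11 - (1)·0.0000 - (-2)·0.0000) / (7) = 1.5714
  β = (7 - (-1)·1.5714 - (4)·0.0000) / (8) = 1.0714
  γ = (-5 - (2)·1.5714 - (-1)·1.0714) / (6) = -1.1786
Iteration 2:
  α = (11 - (1)·1.0714 - (-2)·-1.1786) / (7) = 1.0816
  β = (7 - (-1)·1.0816 - (4)·-1.1786) / (8) = 1.5995
  γ = (-5 - (2)·1.0816 - (-1)·1.5995) / (6) = -0.9273
Iteration 3:
  α = (11 - (1)·1.5995 - (-2)·-0.9273) / (7) = 1.0780
  β = (7 - (-1)·1.0780 - (4)·-0.9273) / (8) = 1.4734
  γ = (-5 - (2)·1.0780 - (-1)·1.4734) / (6) = -0.9471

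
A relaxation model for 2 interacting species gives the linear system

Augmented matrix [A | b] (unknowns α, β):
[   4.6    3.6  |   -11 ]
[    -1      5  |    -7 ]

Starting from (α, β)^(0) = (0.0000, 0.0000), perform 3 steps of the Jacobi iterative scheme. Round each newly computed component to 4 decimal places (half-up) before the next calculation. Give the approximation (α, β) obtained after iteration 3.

Iteration 1:
  α = (-11 - (3.6)·0.0000) / (4.6) = -2.3913
  β = (-7 - (-1)·0.0000) / (5) = -1.4000
Iteration 2:
  α = (-11 - (3.6)·-1.4000) / (4.6) = -1.2957
  β = (-7 - (-1)·-2.3913) / (5) = -1.8783
Iteration 3:
  α = (-11 - (3.6)·-1.8783) / (4.6) = -0.9213
  β = (-7 - (-1)·-1.2957) / (5) = -1.6591

(-0.9213, -1.6591)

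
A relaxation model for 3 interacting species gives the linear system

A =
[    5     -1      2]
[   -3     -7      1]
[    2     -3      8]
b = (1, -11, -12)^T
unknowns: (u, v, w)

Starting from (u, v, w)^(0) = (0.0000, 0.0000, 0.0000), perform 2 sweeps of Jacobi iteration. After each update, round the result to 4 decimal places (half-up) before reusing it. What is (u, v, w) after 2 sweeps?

Iteration 1:
  u = (1 - (-1)·0.0000 - (2)·0.0000) / (5) = 0.2000
  v = (-11 - (-3)·0.0000 - (1)·0.0000) / (-7) = 1.5714
  w = (-12 - (2)·0.0000 - (-3)·0.0000) / (8) = -1.5000
Iteration 2:
  u = (1 - (-1)·1.5714 - (2)·-1.5000) / (5) = 1.1143
  v = (-11 - (-3)·0.2000 - (1)·-1.5000) / (-7) = 1.2714
  w = (-12 - (2)·0.2000 - (-3)·1.5714) / (8) = -0.9607

(1.1143, 1.2714, -0.9607)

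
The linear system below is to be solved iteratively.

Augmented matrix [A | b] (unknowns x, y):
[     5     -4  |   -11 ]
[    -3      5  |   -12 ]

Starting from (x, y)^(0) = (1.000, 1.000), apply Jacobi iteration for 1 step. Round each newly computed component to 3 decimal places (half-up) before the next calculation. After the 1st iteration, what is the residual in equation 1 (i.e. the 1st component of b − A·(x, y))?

-11.200

Iteration 1:
  x = (-11 - (-4)·1.000) / (5) = -1.400
  y = (-12 - (-3)·1.000) / (5) = -1.800
Residual b − A·x = (-11.200, -7.200)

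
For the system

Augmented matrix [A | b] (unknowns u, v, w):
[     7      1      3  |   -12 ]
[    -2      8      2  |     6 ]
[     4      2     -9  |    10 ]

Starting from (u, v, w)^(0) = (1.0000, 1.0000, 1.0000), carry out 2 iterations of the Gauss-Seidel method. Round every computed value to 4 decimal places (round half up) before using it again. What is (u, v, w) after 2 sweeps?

Iteration 1:
  u = (-12 - (1)·1.0000 - (3)·1.0000) / (7) = -2.2857
  v = (6 - (-2)·-2.2857 - (2)·1.0000) / (8) = -0.0714
  w = (10 - (4)·-2.2857 - (2)·-0.0714) / (-9) = -2.1428
Iteration 2:
  u = (-12 - (1)·-0.0714 - (3)·-2.1428) / (7) = -0.7857
  v = (6 - (-2)·-0.7857 - (2)·-2.1428) / (8) = 1.0893
  w = (10 - (4)·-0.7857 - (2)·1.0893) / (-9) = -1.2182

(-0.7857, 1.0893, -1.2182)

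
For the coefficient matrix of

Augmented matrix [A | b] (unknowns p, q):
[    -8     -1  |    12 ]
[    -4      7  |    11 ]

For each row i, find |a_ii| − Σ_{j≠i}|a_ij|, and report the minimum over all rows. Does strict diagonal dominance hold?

row 1: |-8| − (1) = 7
row 2: |7| − (4) = 3
minimum over rows = 3 → strictly diagonally dominant (convergence guaranteed)

3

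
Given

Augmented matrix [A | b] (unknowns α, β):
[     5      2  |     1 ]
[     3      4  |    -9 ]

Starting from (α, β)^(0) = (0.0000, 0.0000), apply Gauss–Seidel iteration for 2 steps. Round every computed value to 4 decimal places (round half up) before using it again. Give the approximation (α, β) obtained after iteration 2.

Iteration 1:
  α = (1 - (2)·0.0000) / (5) = 0.2000
  β = (-9 - (3)·0.2000) / (4) = -2.4000
Iteration 2:
  α = (1 - (2)·-2.4000) / (5) = 1.1600
  β = (-9 - (3)·1.1600) / (4) = -3.1200

(1.1600, -3.1200)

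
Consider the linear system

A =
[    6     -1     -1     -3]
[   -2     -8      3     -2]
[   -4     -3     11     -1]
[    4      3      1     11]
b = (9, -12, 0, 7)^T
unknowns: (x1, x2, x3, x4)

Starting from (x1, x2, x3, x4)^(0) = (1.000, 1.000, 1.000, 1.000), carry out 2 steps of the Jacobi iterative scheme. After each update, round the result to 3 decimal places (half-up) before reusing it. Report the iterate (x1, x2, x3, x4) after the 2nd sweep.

Iteration 1:
  x1 = (9 - (-1)·1.000 - (-1)·1.000 - (-3)·1.000) / (6) = 2.333
  x2 = (-12 - (-2)·1.000 - (3)·1.000 - (-2)·1.000) / (-8) = 1.375
  x3 = (0 - (-4)·1.000 - (-3)·1.000 - (-1)·1.000) / (11) = 0.727
  x4 = (7 - (4)·1.000 - (3)·1.000 - (1)·1.000) / (11) = -0.091
Iteration 2:
  x1 = (9 - (-1)·1.375 - (-1)·0.727 - (-3)·-0.091) / (6) = 1.805
  x2 = (-12 - (-2)·2.333 - (3)·0.727 - (-2)·-0.091) / (-8) = 1.212
  x3 = (0 - (-4)·2.333 - (-3)·1.375 - (-1)·-0.091) / (11) = 1.215
  x4 = (7 - (4)·2.333 - (3)·1.375 - (1)·0.727) / (11) = -0.653

(1.805, 1.212, 1.215, -0.653)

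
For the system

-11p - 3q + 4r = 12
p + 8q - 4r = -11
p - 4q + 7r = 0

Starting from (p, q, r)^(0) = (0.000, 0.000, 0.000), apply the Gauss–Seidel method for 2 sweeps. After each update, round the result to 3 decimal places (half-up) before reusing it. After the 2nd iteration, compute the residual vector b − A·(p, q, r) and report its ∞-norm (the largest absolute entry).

0.746

Iteration 1:
  p = (12 - (-3)·0.000 - (4)·0.000) / (-11) = -1.091
  q = (-11 - (1)·-1.091 - (-4)·0.000) / (8) = -1.239
  r = (0 - (1)·-1.091 - (-4)·-1.239) / (7) = -0.552
Iteration 2:
  p = (12 - (-3)·-1.239 - (4)·-0.552) / (-11) = -0.954
  q = (-11 - (1)·-0.954 - (-4)·-0.552) / (8) = -1.532
  r = (0 - (1)·-0.954 - (-4)·-1.532) / (7) = -0.739
Residual b − A·x = (-0.134, -0.746, -0.001); ∞-norm = 0.746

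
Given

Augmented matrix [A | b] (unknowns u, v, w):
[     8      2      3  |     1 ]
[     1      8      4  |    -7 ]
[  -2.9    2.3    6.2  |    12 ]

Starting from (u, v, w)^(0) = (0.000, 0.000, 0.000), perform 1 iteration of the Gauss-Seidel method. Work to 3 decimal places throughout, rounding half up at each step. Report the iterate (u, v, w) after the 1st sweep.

(0.125, -0.891, 2.324)

Iteration 1:
  u = (1 - (2)·0.000 - (3)·0.000) / (8) = 0.125
  v = (-7 - (1)·0.125 - (4)·0.000) / (8) = -0.891
  w = (12 - (-2.9)·0.125 - (2.3)·-0.891) / (6.2) = 2.324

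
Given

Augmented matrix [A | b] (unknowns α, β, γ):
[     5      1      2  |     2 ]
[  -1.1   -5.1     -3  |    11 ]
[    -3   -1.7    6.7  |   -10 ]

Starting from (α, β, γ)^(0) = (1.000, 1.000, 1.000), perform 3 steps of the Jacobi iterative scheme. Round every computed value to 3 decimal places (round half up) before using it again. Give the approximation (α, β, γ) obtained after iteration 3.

Iteration 1:
  α = (2 - (1)·1.000 - (2)·1.000) / (5) = -0.200
  β = (11 - (-1.1)·1.000 - (-3)·1.000) / (-5.1) = -2.961
  γ = (-10 - (-3)·1.000 - (-1.7)·1.000) / (6.7) = -0.791
Iteration 2:
  α = (2 - (1)·-2.961 - (2)·-0.791) / (5) = 1.309
  β = (11 - (-1.1)·-0.200 - (-3)·-0.791) / (-5.1) = -1.648
  γ = (-10 - (-3)·-0.200 - (-1.7)·-2.961) / (6.7) = -2.333
Iteration 3:
  α = (2 - (1)·-1.648 - (2)·-2.333) / (5) = 1.663
  β = (11 - (-1.1)·1.309 - (-3)·-2.333) / (-5.1) = -1.067
  γ = (-10 - (-3)·1.309 - (-1.7)·-1.648) / (6.7) = -1.325

(1.663, -1.067, -1.325)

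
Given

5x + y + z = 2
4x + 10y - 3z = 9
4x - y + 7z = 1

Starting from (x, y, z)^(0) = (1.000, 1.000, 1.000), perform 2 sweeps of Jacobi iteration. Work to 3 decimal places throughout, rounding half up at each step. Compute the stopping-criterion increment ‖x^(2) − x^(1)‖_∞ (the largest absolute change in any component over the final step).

0.543

Iteration 1:
  x = (2 - (1)·1.000 - (1)·1.000) / (5) = 0.000
  y = (9 - (4)·1.000 - (-3)·1.000) / (10) = 0.800
  z = (1 - (4)·1.000 - (-1)·1.000) / (7) = -0.286
Iteration 2:
  x = (2 - (1)·0.800 - (1)·-0.286) / (5) = 0.297
  y = (9 - (4)·0.000 - (-3)·-0.286) / (10) = 0.814
  z = (1 - (4)·0.000 - (-1)·0.800) / (7) = 0.257
Change: (0.297, 0.014, 0.543) → max |·| = 0.543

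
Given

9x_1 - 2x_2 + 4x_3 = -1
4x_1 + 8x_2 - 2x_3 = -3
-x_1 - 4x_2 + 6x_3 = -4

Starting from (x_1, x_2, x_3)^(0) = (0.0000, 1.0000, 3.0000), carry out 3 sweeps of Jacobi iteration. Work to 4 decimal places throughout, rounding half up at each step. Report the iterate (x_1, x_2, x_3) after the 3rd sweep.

(0.2171, -0.5162, -0.5139)

Iteration 1:
  x_1 = (-1 - (-2)·1.0000 - (4)·3.0000) / (9) = -1.2222
  x_2 = (-3 - (4)·0.0000 - (-2)·3.0000) / (8) = 0.3750
  x_3 = (-4 - (-1)·0.0000 - (-4)·1.0000) / (6) = 0.0000
Iteration 2:
  x_1 = (-1 - (-2)·0.3750 - (4)·0.0000) / (9) = -0.0278
  x_2 = (-3 - (4)·-1.2222 - (-2)·0.0000) / (8) = 0.2361
  x_3 = (-4 - (-1)·-1.2222 - (-4)·0.3750) / (6) = -0.6204
Iteration 3:
  x_1 = (-1 - (-2)·0.2361 - (4)·-0.6204) / (9) = 0.2171
  x_2 = (-3 - (4)·-0.0278 - (-2)·-0.6204) / (8) = -0.5162
  x_3 = (-4 - (-1)·-0.0278 - (-4)·0.2361) / (6) = -0.5139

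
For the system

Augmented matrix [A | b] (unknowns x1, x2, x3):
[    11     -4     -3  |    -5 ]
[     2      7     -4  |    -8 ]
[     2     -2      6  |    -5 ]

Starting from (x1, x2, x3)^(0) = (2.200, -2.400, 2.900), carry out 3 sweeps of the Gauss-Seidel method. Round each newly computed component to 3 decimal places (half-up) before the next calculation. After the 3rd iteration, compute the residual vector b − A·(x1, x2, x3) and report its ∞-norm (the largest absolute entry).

1.011

Iteration 1:
  x1 = (-5 - (-4)·-2.400 - (-3)·2.900) / (11) = -0.536
  x2 = (-8 - (2)·-0.536 - (-4)·2.900) / (7) = 0.667
  x3 = (-5 - (2)·-0.536 - (-2)·0.667) / (6) = -0.432
Iteration 2:
  x1 = (-5 - (-4)·0.667 - (-3)·-0.432) / (11) = -0.330
  x2 = (-8 - (2)·-0.330 - (-4)·-0.432) / (7) = -1.295
  x3 = (-5 - (2)·-0.330 - (-2)·-1.295) / (6) = -1.155
Iteration 3:
  x1 = (-5 - (-4)·-1.295 - (-3)·-1.155) / (11) = -1.240
  x2 = (-8 - (2)·-1.240 - (-4)·-1.155) / (7) = -1.449
  x3 = (-5 - (2)·-1.240 - (-2)·-1.449) / (6) = -0.903
Residual b − A·x = (0.135, 1.011, 0.000); ∞-norm = 1.011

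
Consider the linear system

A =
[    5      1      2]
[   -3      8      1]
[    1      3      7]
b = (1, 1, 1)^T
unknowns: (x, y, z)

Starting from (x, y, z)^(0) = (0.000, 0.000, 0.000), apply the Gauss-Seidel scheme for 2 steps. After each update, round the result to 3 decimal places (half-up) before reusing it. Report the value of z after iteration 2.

0.046

Iteration 1:
  x = (1 - (1)·0.000 - (2)·0.000) / (5) = 0.200
  y = (1 - (-3)·0.200 - (1)·0.000) / (8) = 0.200
  z = (1 - (1)·0.200 - (3)·0.200) / (7) = 0.029
Iteration 2:
  x = (1 - (1)·0.200 - (2)·0.029) / (5) = 0.148
  y = (1 - (-3)·0.148 - (1)·0.029) / (8) = 0.177
  z = (1 - (1)·0.148 - (3)·0.177) / (7) = 0.046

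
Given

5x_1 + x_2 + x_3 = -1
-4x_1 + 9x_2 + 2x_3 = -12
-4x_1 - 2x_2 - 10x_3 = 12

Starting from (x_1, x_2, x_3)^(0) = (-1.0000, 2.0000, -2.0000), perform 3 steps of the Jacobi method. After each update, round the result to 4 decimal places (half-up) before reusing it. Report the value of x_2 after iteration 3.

-1.0074

Iteration 1:
  x_1 = (-1 - (1)·2.0000 - (1)·-2.0000) / (5) = -0.2000
  x_2 = (-12 - (-4)·-1.0000 - (2)·-2.0000) / (9) = -1.3333
  x_3 = (12 - (-4)·-1.0000 - (-2)·2.0000) / (-10) = -1.2000
Iteration 2:
  x_1 = (-1 - (1)·-1.3333 - (1)·-1.2000) / (5) = 0.3067
  x_2 = (-12 - (-4)·-0.2000 - (2)·-1.2000) / (9) = -1.1556
  x_3 = (12 - (-4)·-0.2000 - (-2)·-1.3333) / (-10) = -0.8533
Iteration 3:
  x_1 = (-1 - (1)·-1.1556 - (1)·-0.8533) / (5) = 0.2018
  x_2 = (-12 - (-4)·0.3067 - (2)·-0.8533) / (9) = -1.0074
  x_3 = (12 - (-4)·0.3067 - (-2)·-1.1556) / (-10) = -1.0916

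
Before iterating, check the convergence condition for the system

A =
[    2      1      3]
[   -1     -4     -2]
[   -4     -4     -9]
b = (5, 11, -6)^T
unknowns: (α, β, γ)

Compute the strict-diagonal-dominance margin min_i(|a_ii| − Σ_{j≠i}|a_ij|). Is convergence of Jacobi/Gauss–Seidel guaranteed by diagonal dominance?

-2

row 1: |2| − (1+3) = -2
row 2: |-4| − (1+2) = 1
row 3: |-9| − (4+4) = 1
minimum over rows = -2 → not strictly diagonally dominant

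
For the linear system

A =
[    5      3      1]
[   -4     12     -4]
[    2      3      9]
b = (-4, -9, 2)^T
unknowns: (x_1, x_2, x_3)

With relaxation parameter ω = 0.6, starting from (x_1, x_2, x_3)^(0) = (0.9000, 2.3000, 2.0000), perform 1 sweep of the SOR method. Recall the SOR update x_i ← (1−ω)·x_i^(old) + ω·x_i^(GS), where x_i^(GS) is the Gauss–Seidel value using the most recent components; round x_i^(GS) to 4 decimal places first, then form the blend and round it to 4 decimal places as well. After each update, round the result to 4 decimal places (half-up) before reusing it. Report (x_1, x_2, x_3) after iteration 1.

(-1.1880, 0.6324, 0.9652)

Iteration 1:
  x_1: GS value = (-4 - (3)·2.3000 - (1)·2.0000) / (5) = -2.5800;  x_1 ← (1−ω)·0.9000 + ω·-2.5800 = -1.1880
  x_2: GS value = (-9 - (-4)·-1.1880 - (-4)·2.0000) / (12) = -0.4793;  x_2 ← (1−ω)·2.3000 + ω·-0.4793 = 0.6324
  x_3: GS value = (2 - (2)·-1.1880 - (3)·0.6324) / (9) = 0.2754;  x_3 ← (1−ω)·2.0000 + ω·0.2754 = 0.9652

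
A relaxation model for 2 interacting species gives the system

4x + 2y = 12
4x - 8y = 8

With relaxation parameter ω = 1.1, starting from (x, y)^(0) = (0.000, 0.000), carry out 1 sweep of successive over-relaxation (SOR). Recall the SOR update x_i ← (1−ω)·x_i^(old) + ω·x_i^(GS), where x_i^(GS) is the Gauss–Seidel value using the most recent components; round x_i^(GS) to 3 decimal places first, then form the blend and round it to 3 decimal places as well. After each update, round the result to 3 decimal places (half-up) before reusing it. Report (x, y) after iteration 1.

(3.300, 0.715)

Iteration 1:
  x: GS value = (12 - (2)·0.000) / (4) = 3.000;  x ← (1−ω)·0.000 + ω·3.000 = 3.300
  y: GS value = (8 - (4)·3.300) / (-8) = 0.650;  y ← (1−ω)·0.000 + ω·0.650 = 0.715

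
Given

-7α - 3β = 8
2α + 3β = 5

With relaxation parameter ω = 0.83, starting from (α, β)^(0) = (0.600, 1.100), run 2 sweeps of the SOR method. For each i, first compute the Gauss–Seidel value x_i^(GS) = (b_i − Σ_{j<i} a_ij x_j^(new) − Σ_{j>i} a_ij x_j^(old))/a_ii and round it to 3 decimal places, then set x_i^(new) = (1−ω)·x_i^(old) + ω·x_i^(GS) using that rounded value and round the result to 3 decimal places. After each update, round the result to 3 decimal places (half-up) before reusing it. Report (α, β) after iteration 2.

(-1.961, 2.852)

Iteration 1:
  α: GS value = (8 - (-3)·1.100) / (-7) = -1.614;  α ← (1−ω)·0.600 + ω·-1.614 = -1.238
  β: GS value = (5 - (2)·-1.238) / (3) = 2.492;  β ← (1−ω)·1.100 + ω·2.492 = 2.255
Iteration 2:
  α: GS value = (8 - (-3)·2.255) / (-7) = -2.109;  α ← (1−ω)·-1.238 + ω·-2.109 = -1.961
  β: GS value = (5 - (2)·-1.961) / (3) = 2.974;  β ← (1−ω)·2.255 + ω·2.974 = 2.852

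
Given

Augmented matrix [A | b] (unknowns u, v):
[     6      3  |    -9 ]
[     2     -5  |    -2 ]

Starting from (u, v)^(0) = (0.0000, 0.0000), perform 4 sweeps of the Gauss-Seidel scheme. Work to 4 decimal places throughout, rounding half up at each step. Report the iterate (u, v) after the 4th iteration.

Iteration 1:
  u = (-9 - (3)·0.0000) / (6) = -1.5000
  v = (-2 - (2)·-1.5000) / (-5) = -0.2000
Iteration 2:
  u = (-9 - (3)·-0.2000) / (6) = -1.4000
  v = (-2 - (2)·-1.4000) / (-5) = -0.1600
Iteration 3:
  u = (-9 - (3)·-0.1600) / (6) = -1.4200
  v = (-2 - (2)·-1.4200) / (-5) = -0.1680
Iteration 4:
  u = (-9 - (3)·-0.1680) / (6) = -1.4160
  v = (-2 - (2)·-1.4160) / (-5) = -0.1664

(-1.4160, -0.1664)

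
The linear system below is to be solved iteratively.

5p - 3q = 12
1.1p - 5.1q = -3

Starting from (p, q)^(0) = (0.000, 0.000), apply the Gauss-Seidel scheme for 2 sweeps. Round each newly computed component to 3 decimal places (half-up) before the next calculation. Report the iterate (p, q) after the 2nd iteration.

(3.064, 1.249)

Iteration 1:
  p = (12 - (-3)·0.000) / (5) = 2.400
  q = (-3 - (1.1)·2.400) / (-5.1) = 1.106
Iteration 2:
  p = (12 - (-3)·1.106) / (5) = 3.064
  q = (-3 - (1.1)·3.064) / (-5.1) = 1.249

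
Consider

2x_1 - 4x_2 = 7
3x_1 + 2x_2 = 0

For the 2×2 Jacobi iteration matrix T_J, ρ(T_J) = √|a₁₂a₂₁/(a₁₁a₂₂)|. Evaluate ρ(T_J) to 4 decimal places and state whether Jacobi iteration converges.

1.7321

a₁₂a₂₁/(a₁₁a₂₂) = (-4)·(3) / ((2)·(2)) = -3.000000
ρ = √|-3.000000| = √3.000000 = 1.7321
ρ > 1, so Jacobi diverges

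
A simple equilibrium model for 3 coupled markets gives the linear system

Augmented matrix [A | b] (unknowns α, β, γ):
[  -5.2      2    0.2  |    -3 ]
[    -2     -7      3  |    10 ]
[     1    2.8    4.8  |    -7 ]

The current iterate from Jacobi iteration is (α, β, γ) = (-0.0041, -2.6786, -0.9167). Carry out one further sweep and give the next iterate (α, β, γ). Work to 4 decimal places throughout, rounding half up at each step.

One sweep:
  α = (-3 - (2)·-2.6786 - (0.2)·-0.9167) / (-5.2) = -0.4886
  β = (10 - (-2)·-0.0041 - (3)·-0.9167) / (-7) = -1.8203
  γ = (-7 - (1)·-0.0041 - (2.8)·-2.6786) / (4.8) = 0.1050

(-0.4886, -1.8203, 0.1050)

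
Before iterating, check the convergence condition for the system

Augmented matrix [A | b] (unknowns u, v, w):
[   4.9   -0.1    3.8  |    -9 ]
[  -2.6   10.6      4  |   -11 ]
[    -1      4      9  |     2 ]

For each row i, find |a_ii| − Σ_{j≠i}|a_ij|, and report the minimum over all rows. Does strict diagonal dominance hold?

row 1: |4.9| − (0.1+3.8) = 1
row 2: |10.6| − (2.6+4) = 4
row 3: |9| − (1+4) = 4
minimum over rows = 1 → strictly diagonally dominant (convergence guaranteed)

1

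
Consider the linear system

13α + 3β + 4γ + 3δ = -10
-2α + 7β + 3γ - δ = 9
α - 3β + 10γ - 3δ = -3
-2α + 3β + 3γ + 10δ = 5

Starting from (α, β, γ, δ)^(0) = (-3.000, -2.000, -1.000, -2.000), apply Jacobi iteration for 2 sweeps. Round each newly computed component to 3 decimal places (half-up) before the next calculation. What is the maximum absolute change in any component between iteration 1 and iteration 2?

1.475

Iteration 1:
  α = (-10 - (3)·-2.000 - (4)·-1.000 - (3)·-2.000) / (13) = 0.462
  β = (9 - (-2)·-3.000 - (3)·-1.000 - (-1)·-2.000) / (7) = 0.571
  γ = (-3 - (1)·-3.000 - (-3)·-2.000 - (-3)·-2.000) / (10) = -1.200
  δ = (5 - (-2)·-3.000 - (3)·-2.000 - (3)·-1.000) / (10) = 0.800
Iteration 2:
  α = (-10 - (3)·0.571 - (4)·-1.200 - (3)·0.800) / (13) = -0.716
  β = (9 - (-2)·0.462 - (3)·-1.200 - (-1)·0.800) / (7) = 2.046
  γ = (-3 - (1)·0.462 - (-3)·0.571 - (-3)·0.800) / (10) = 0.065
  δ = (5 - (-2)·0.462 - (3)·0.571 - (3)·-1.200) / (10) = 0.781
Change: (-1.178, 1.475, 1.265, -0.019) → max |·| = 1.475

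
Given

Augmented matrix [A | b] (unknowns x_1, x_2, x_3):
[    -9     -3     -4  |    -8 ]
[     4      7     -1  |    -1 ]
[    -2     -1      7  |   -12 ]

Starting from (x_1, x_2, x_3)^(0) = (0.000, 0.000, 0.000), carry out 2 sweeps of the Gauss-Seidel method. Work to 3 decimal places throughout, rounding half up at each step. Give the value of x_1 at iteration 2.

Iteration 1:
  x_1 = (-8 - (-3)·0.000 - (-4)·0.000) / (-9) = 0.889
  x_2 = (-1 - (4)·0.889 - (-1)·0.000) / (7) = -0.651
  x_3 = (-12 - (-2)·0.889 - (-1)·-0.651) / (7) = -1.553
Iteration 2:
  x_1 = (-8 - (-3)·-0.651 - (-4)·-1.553) / (-9) = 1.796
  x_2 = (-1 - (4)·1.796 - (-1)·-1.553) / (7) = -1.391
  x_3 = (-12 - (-2)·1.796 - (-1)·-1.391) / (7) = -1.400

1.796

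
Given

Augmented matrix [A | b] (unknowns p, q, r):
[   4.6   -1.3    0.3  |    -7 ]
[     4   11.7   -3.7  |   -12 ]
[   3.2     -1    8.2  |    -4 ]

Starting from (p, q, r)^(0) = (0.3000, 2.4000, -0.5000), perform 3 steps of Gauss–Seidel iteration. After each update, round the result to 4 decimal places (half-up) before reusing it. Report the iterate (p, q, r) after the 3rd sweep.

(-1.6757, -0.4097, 0.1162)

Iteration 1:
  p = (-7 - (-1.3)·2.4000 - (0.3)·-0.5000) / (4.6) = -0.8109
  q = (-12 - (4)·-0.8109 - (-3.7)·-0.5000) / (11.7) = -0.9065
  r = (-4 - (3.2)·-0.8109 - (-1)·-0.9065) / (8.2) = -0.2819
Iteration 2:
  p = (-7 - (-1.3)·-0.9065 - (0.3)·-0.2819) / (4.6) = -1.7595
  q = (-12 - (4)·-1.7595 - (-3.7)·-0.2819) / (11.7) = -0.5133
  r = (-4 - (3.2)·-1.7595 - (-1)·-0.5133) / (8.2) = 0.1362
Iteration 3:
  p = (-7 - (-1.3)·-0.5133 - (0.3)·0.1362) / (4.6) = -1.6757
  q = (-12 - (4)·-1.6757 - (-3.7)·0.1362) / (11.7) = -0.4097
  r = (-4 - (3.2)·-1.6757 - (-1)·-0.4097) / (8.2) = 0.1162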